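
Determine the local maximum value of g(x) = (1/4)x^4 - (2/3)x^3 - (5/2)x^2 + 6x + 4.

85/12

Critical points: g'(x) = x^3 - 2x^2 - 5x + 6 vanishes at x = -2, 1, 3.
Second-derivative test with g''(x) = 3x^2 - 4x - 5: g''(-2) = 15 > 0 ⇒ local minimum; g''(1) = -6 < 0 ⇒ local maximum; g''(3) = 10 > 0 ⇒ local minimum.
So the local maximum value is g(1) = 85/12.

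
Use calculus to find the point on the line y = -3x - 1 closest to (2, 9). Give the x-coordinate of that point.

Minimize D(x)^2 = (x - 2)^2 + (-3x - 10)^2.
d/dx[D^2] = 2(x - 2) + 2·(-3)·(-3x - 10) = 0 ⇒ x = -14/5.
Then y = 37/5 and the distance is √(128/5) ≈ 5.0596.

-14/5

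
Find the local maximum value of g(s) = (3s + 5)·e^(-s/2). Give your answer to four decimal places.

5.0789

By the product rule, g'(s) = (-(3/2)s + 1/2)·e^(-s/2). Since e^(-s/2) > 0, the only critical point is s = 1/3.
g''(1/3) has the same sign as -3/2 < 0, so this is a local maximum.
g(1/3) = (6)·e^(-1/6) ≈ 5.0789.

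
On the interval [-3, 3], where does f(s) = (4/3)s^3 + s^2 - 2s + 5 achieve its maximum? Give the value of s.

f'(s) = 4s^2 + 2s - 2, which vanishes at s = -1 and s = 1/2.
Candidates: f(-3) = -16,  f(-1) = 20/3,  f(1/2) = 53/12,  f(3) = 44.
Hence the absolute maximum is 44 at s = 3.

3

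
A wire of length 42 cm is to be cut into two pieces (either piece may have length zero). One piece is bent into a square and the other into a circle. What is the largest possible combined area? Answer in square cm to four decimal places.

Let x be the length used for the square. Square side x/4; circle radius (42−x)/(2π).
A(x) = (x/4)² + π·((42−x)/(2π))² = x²/16 + (42−x)²/(4π) for 0 ≤ x ≤ 42. A'(x) = x/8 − (42−x)/(2π) = 0 gives x = 4·42/(π+4) ≈ 23.5242.
A'' > 0, so the interior critical point is a minimum; the maximum is at an endpoint. A(0) = 140.3747 and A(42) = 110.2500, so the largest area is 140.3747.

140.3747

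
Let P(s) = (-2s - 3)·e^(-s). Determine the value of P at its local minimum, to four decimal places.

-3.2974

By the product rule, P'(s) = (2s + 1)·e^(-s). Since e^(-s) > 0, the only critical point is s = -1/2.
P''(-1/2) has the same sign as 2 > 0, so this is a local minimum.
P(-1/2) = (-2)·e^(1/2) ≈ -3.2974.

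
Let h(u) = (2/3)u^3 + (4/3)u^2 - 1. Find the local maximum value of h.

-17/81

h'(u) = 2u^2 + (8/3)u = 0 at u = -4/3, 0.
Since h''(u) = 4u + 8/3, we get h''(-4/3) = -8/3 < 0 ⇒ local maximum; h''(0) = 8/3 > 0 ⇒ local minimum.
Thus h has its local maximum at u = -4/3, with value -17/81.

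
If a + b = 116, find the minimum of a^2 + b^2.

With a + b = 116, a^2 + b^2 = a^2 + (116 − a)^2.
The derivative 2a − 2(116 − a) = 4a − 232 vanishes at a = 58; second derivative 4 > 0, a minimum.
The minimum is 2·(58)^2 = 6728.

6728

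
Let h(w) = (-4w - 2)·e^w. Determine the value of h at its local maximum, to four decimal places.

By the product rule, h'(w) = (-4w - 6)·e^w. Since e^w > 0, the only critical point is w = -3/2.
h''(-3/2) has the same sign as -4 < 0, so this is a local maximum.
h(-3/2) = (4)·e^(-3/2) ≈ 0.8925.

0.8925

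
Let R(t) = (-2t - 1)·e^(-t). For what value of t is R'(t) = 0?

1/2

R'(t) = (-2)·e^(-t) + (-2t - 1)·(-1)·e^(-t) = (2t - 1)·e^(-t). Since e^(-t) > 0, the only critical point is t = 1/2.
R''(1/2) has the same sign as 2 > 0, so this is a local minimum.
R(1/2) = (-2)·e^(-1/2) ≈ -1.2131.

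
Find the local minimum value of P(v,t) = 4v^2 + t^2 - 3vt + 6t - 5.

∂P/∂v = 8v - 3t = 0 and ∂P/∂t = -3v + 2t + 6 = 0, so (v, t) = (-18/7, -48/7).
The Hessian has P_{vv} = 8, P_{tt} = 2, P_{vt} = -3, giving D = 7 > 0 with P_{vv} > 0, so the point is a local minimum.
P(-18/7, -48/7) = -179/7.

-179/7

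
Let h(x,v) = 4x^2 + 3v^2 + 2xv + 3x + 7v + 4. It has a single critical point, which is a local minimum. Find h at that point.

∂h/∂x = 8x + 2v + 3 = 0 and ∂h/∂v = 2x + 6v + 7 = 0, so (x, v) = (-1/11, -25/22).
The Hessian has h_{xx} = 8, h_{vv} = 6, h_{xv} = 2, giving D = 44 > 0 with h_{xx} > 0, so the point is a local minimum.
h(-1/11, -25/22) = -5/44.

-5/44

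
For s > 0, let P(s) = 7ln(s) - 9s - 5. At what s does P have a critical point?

P'(s) = 7/s − 9 = 0 gives s = 7/9.
P''(s) = -7/s², which is negative for s > 0, so this is a local maximum.
P(7/9) = 7·ln(7/9) - 7 - 5 ≈ -13.7592.

7/9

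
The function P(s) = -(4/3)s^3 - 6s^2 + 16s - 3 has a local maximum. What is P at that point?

17/3

P'(s) = -4s^2 - 12s + 16 = 0 at s = -4, 1.
Second-derivative test with P''(s) = -8s - 12: P''(-4) = 20 > 0 ⇒ local minimum; P''(1) = -20 < 0 ⇒ local maximum.
Thus P has its local maximum at s = 1, with value 17/3.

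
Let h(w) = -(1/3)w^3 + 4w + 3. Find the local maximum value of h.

25/3

h'(w) = -w^2 + 4. Setting h'(w) = 0 gives w ∈ {-2, 2}.
Since h''(w) = -2w, we get h''(-2) = 4 > 0 ⇒ local minimum; h''(2) = -4 < 0 ⇒ local maximum.
The local maximum is h(2) = 25/3.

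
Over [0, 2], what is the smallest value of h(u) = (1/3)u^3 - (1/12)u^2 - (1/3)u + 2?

The derivative is u^2 - (1/6)u - 1/3, whose only zero in [0, 2] is u = 2/3.
Candidates: h(0) = 2; h(2/3) = 149/81; h(2) = 11/3.
Hence the absolute minimum is 149/81 at u = 2/3.

149/81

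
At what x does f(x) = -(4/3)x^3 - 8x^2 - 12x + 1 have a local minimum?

f'(x) = -4x^2 - 16x - 12. Setting f'(x) = 0 gives x ∈ {-3, -1}.
Second-derivative test with f''(x) = -8x - 16: f''(-3) = 8 > 0 ⇒ local minimum; f''(-1) = -8 < 0 ⇒ local maximum.
The local minimum is f(-3) = 1.

-3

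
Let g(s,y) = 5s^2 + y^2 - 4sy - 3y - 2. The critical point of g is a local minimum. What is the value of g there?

-53/4

∂g/∂s = 10s - 4y = 0 and ∂g/∂y = -4s + 2y - 3 = 0, so (s, y) = (3, 15/2).
The Hessian has g_{ss} = 10, g_{yy} = 2, g_{sy} = -4, giving D = 4 > 0 with g_{ss} > 0, so the point is a local minimum.
g(3, 15/2) = -53/4.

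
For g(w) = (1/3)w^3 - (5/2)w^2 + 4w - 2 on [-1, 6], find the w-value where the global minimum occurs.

-1

The derivative is w^2 - 5w + 4, which vanishes at w = 1 and w = 4.
Candidates: g(-1) = -53/6; g(1) = -1/6; g(4) = -14/3; g(6) = 4.
The minimum over the interval is -53/6, attained at w = -1.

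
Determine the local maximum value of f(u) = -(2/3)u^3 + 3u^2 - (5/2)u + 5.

85/12

f'(u) = -2u^2 + 6u - 5/2. Setting f'(u) = 0 gives u ∈ {1/2, 5/2}.
Second-derivative test with f''(u) = -4u + 6: f''(1/2) = 4 > 0 ⇒ local minimum; f''(5/2) = -4 < 0 ⇒ local maximum.
The local maximum is f(5/2) = 85/12.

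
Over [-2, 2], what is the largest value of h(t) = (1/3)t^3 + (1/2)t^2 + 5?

29/3

The derivative is t^2 + t, which vanishes at t = -1 and t = 0.
Evaluating at the critical points and endpoints: h(-2) = 13/3,  h(-1) = 31/6,  h(0) = 5,  h(2) = 29/3.
The maximum over the interval is 29/3, attained at t = 2.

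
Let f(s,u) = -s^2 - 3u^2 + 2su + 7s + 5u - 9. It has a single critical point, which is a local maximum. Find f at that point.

85/4

∂f/∂s = -2s + 2u + 7 = 0 and ∂f/∂u = 2s - 6u + 5 = 0, so (s, u) = (13/2, 3).
The Hessian has f_{ss} = -2, f_{uu} = -6, f_{su} = 2, giving D = 8 > 0 with f_{ss} < 0, so the point is a local maximum.
f(13/2, 3) = 85/4.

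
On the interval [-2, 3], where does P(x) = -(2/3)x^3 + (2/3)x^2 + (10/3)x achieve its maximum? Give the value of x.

5/3

Differentiating, P'(x) = -2x^2 + (4/3)x + 10/3; which vanishes at x = -1 and x = 5/3.
Compare values at every candidate in [-2, 3]: P(-2) = 4/3,  P(-1) = -2,  P(5/3) = 350/81,  P(3) = -2.
So the maximum is P(5/3) = 350/81.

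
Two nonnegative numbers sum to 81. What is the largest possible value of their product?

With x + y = 81, the product is P(x) = x(81 − x).
P'(x) = 81 − 2x = 0 gives x = 81/2; P'' = −2 < 0, so this is the maximum.
P = 81/2·81/2 = 6561/4.

6561/4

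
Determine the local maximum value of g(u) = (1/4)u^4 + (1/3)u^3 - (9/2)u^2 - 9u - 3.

g'(u) = u^3 + u^2 - 9u - 9. Setting g'(u) = 0 gives u ∈ {-3, -1, 3}.
g''(u) = 3u^2 + 2u - 9. g''(-3) = 12 > 0 ⇒ local minimum; g''(-1) = -8 < 0 ⇒ local maximum; g''(3) = 24 > 0 ⇒ local minimum.
The local maximum is g(-1) = 17/12.

17/12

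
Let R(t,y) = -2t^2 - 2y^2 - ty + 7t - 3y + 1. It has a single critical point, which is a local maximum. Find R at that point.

∂R/∂t = -4t - y + 7 = 0 and ∂R/∂y = -t - 4y - 3 = 0, so (t, y) = (31/15, -19/15).
The Hessian has R_{tt} = -4, R_{yy} = -4, R_{ty} = -1, giving D = 15 > 0 with R_{tt} < 0, so the point is a local maximum.
R(31/15, -19/15) = 152/15.

152/15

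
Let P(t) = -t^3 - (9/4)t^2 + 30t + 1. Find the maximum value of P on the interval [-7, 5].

741/16

The derivative is -3t^2 - (9/2)t + 30, which vanishes at t = -4 and t = 5/2.
Evaluating at the critical points and endpoints: P(-7) = 95/4, P(-4) = -91, P(5/2) = 741/16, P(5) = -121/4.
The maximum over the interval is 741/16, attained at t = 5/2.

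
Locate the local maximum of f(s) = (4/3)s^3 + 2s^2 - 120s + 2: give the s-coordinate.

f'(s) = 4s^2 + 4s - 120 = 0 at s = -6, 5.
f''(s) = 8s + 4. f''(-6) = -44 < 0 ⇒ local maximum; f''(5) = 44 > 0 ⇒ local minimum.
The local maximum is f(-6) = 506.

-6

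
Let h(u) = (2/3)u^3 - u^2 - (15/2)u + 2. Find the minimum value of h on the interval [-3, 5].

Differentiating, h'(u) = 2u^2 - 2u - 15/2; which vanishes at u = -3/2 and u = 5/2.
Evaluating at the critical points and endpoints: h(-3) = -5/2,  h(-3/2) = 35/4,  h(5/2) = -151/12,  h(5) = 137/6.
The minimum over the interval is -151/12, attained at u = 5/2.

-151/12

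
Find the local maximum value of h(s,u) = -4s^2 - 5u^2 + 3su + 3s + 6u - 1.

172/71

∂h/∂s = -8s + 3u + 3 = 0 and ∂h/∂u = 3s - 10u + 6 = 0, so (s, u) = (48/71, 57/71).
The Hessian has h_{ss} = -8, h_{uu} = -10, h_{su} = 3, giving D = 71 > 0 with h_{ss} < 0, so the point is a local maximum.
h(48/71, 57/71) = 172/71.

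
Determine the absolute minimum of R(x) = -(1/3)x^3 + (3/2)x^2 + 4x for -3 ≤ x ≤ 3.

-13/6

The derivative is -x^2 + 3x + 4, whose only zero in [-3, 3] is x = -1.
Candidates: R(-3) = 21/2; R(-1) = -13/6; R(3) = 33/2.
Hence the absolute minimum is -13/6 at x = -1.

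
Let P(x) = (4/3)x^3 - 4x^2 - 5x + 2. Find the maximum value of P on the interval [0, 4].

P'(x) = 4x^2 - 8x - 5, whose only zero in [0, 4] is x = 5/2.
Candidates: P(0) = 2; P(5/2) = -44/3; P(4) = 10/3.
Hence the absolute maximum is 10/3 at x = 4.

10/3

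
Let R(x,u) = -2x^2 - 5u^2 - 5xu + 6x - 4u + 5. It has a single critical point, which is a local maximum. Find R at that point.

∂R/∂x = -4x - 5u + 6 = 0 and ∂R/∂u = -5x - 10u - 4 = 0, so (x, u) = (16/3, -46/15).
The Hessian has R_{xx} = -4, R_{uu} = -10, R_{xu} = -5, giving D = 15 > 0 with R_{xx} < 0, so the point is a local maximum.
R(16/3, -46/15) = 407/15.

407/15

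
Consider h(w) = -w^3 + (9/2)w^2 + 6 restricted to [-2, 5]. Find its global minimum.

-13/2

The derivative is -3w^2 + 9w, which vanishes at w = 0 and w = 3.
Candidates: h(-2) = 32, h(0) = 6, h(3) = 39/2, h(5) = -13/2.
Hence the absolute minimum is -13/2 at w = 5.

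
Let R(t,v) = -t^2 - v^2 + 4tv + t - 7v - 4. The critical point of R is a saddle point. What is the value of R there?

∂R/∂t = -2t + 4v + 1 = 0 and ∂R/∂v = 4t - 2v - 7 = 0, so (t, v) = (13/6, 5/6).
The Hessian has R_{tt} = -2, R_{vv} = -2, R_{tv} = 4, giving D = -12 < 0, so the point is a saddle point.
R(13/6, 5/6) = -35/6.

-35/6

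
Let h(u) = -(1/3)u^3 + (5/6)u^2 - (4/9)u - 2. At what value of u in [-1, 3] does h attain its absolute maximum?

-1

The derivative is -u^2 + (5/3)u - 4/9, which vanishes at u = 1/3 and u = 4/3.
Compare values at every candidate in [-1, 3]: h(-1) = -7/18, h(1/3) = -335/162, h(4/3) = -154/81, h(3) = -29/6.
The maximum over the interval is -7/18, attained at u = -1.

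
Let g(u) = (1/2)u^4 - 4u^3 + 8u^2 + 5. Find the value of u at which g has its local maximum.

2

g'(u) = 2u^3 - 12u^2 + 16u = 0 at u = 0, 2, 4.
Second-derivative test with g''(u) = 6u^2 - 24u + 16: g''(0) = 16 > 0 ⇒ local minimum; g''(2) = -8 < 0 ⇒ local maximum; g''(4) = 16 > 0 ⇒ local minimum.
Thus g has its local maximum at u = 2, with value 13.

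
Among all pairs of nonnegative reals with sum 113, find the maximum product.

With x + y = 113, the product is P(x) = x(113 − x).
P'(x) = 113 − 2x = 0 gives x = 113/2; P'' = −2 < 0, so this is the maximum.
P = 113/2·113/2 = 12769/4.

12769/4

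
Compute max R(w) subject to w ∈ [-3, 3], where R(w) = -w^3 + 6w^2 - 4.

The derivative is -3w^2 + 12w, whose only zero in [-3, 3] is w = 0.
Evaluating at the critical points and endpoints: R(-3) = 77, R(0) = -4, R(3) = 23.
So the maximum is R(-3) = 77.

77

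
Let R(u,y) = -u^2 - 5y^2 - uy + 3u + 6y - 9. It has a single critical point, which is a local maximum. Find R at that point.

-108/19

∂R/∂u = -2u - y + 3 = 0 and ∂R/∂y = -u - 10y + 6 = 0, so (u, y) = (24/19, 9/19).
The Hessian has R_{uu} = -2, R_{yy} = -10, R_{uy} = -1, giving D = 19 > 0 with R_{uu} < 0, so the point is a local maximum.
R(24/19, 9/19) = -108/19.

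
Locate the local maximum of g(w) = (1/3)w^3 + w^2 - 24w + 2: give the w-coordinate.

g'(w) = w^2 + 2w - 24 = 0 at w = -6, 4.
g''(w) = 2w + 2. g''(-6) = -10 < 0 ⇒ local maximum; g''(4) = 10 > 0 ⇒ local minimum.
So the local maximum value is g(-6) = 110.

-6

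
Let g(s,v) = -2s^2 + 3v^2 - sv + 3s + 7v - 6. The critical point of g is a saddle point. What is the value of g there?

∂g/∂s = -4s - v + 3 = 0 and ∂g/∂v = -s + 6v + 7 = 0, so (s, v) = (1, -1).
The Hessian has g_{ss} = -4, g_{vv} = 6, g_{sv} = -1, giving D = -25 < 0, so the point is a saddle point.
g(1, -1) = -8.

-8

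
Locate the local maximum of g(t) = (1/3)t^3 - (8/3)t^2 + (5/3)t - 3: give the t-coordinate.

1/3

Critical points: g'(t) = t^2 - (16/3)t + 5/3 vanishes at t = 1/3, 5.
Since g''(t) = 2t - 16/3, we get g''(1/3) = -14/3 < 0 ⇒ local maximum; g''(5) = 14/3 > 0 ⇒ local minimum.
Thus g has its local maximum at t = 1/3, with value -221/81.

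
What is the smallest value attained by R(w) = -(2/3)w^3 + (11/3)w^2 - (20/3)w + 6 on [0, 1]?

The derivative is -2w^2 + (22/3)w - 20/3, which has no zeros in [0, 1].
Evaluating at the critical points and endpoints: R(0) = 6, R(1) = 7/3.
The minimum over the interval is 7/3, attained at w = 1.

7/3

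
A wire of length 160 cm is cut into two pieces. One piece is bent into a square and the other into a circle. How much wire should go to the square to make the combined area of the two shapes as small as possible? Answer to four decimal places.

Let x be the length used for the square. Square side x/4; circle radius (160−x)/(2π).
A(x) = (x/4)² + π·((160−x)/(2π))² = x²/16 + (160−x)²/(4π) for 0 ≤ x ≤ 160. A'(x) = x/8 − (160−x)/(2π) = 0 gives x = 4·160/(π+4) ≈ 89.6159.
A'' = 1/8 + 1/(2π) > 0, so this gives the minimum combined area; x ≈ 89.6159 cm to the square.

89.6159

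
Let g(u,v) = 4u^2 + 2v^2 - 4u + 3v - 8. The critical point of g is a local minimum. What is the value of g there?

∂g/∂u = 8u - 4 = 0 and ∂g/∂v = 4v + 3 = 0, so (u, v) = (1/2, -3/4).
The Hessian has g_{uu} = 8, g_{vv} = 4, g_{uv} = 0, giving D = 32 > 0 with g_{uu} > 0, so the point is a local minimum.
g(1/2, -3/4) = -81/8.

-81/8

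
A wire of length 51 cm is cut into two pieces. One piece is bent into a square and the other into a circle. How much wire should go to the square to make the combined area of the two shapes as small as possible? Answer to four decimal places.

28.5651

Let x be the length used for the square. Square side x/4; circle radius (51−x)/(2π).
A(x) = (x/4)² + π·((51−x)/(2π))² = x²/16 + (51−x)²/(4π) for 0 ≤ x ≤ 51. A'(x) = x/8 − (51−x)/(2π) = 0 gives x = 4·51/(π+4) ≈ 28.5651.
A'' = 1/8 + 1/(2π) > 0, so this gives the minimum combined area; x ≈ 28.5651 cm to the square.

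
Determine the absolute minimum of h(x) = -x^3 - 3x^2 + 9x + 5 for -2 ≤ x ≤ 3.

-22

h'(x) = -3x^2 - 6x + 9, whose only zero in [-2, 3] is x = 1.
Evaluating at the critical points and endpoints: h(-2) = -17; h(1) = 10; h(3) = -22.
Hence the absolute minimum is -22 at x = 3.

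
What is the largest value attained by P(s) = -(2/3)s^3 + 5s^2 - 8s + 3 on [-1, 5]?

50/3

Differentiating, P'(s) = -2s^2 + 10s - 8; which vanishes at s = 1 and s = 4.
Candidates: P(-1) = 50/3,  P(1) = -2/3,  P(4) = 25/3,  P(5) = 14/3.
So the maximum is P(-1) = 50/3.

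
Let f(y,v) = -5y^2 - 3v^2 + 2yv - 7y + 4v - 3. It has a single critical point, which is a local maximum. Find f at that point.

3/56

∂f/∂y = -10y + 2v - 7 = 0 and ∂f/∂v = 2y - 6v + 4 = 0, so (y, v) = (-17/28, 13/28).
The Hessian has f_{yy} = -10, f_{vv} = -6, f_{yv} = 2, giving D = 56 > 0 with f_{yy} < 0, so the point is a local maximum.
f(-17/28, 13/28) = 3/56.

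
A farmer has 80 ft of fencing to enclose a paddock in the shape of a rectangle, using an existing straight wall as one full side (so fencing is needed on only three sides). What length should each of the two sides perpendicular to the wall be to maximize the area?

20

Let the sides perpendicular to the wall have length x and the parallel side y, so 2x + y = 80 and the area is A = xy = x(80 − 2x).
A'(x) = 80 − 4x = 0 gives x = 20, and A''(x) = −4 < 0 confirms a maximum.
Then y = 80 − 2·20 = 40 and A = 800.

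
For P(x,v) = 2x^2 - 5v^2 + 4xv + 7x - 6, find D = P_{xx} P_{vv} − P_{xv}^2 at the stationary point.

-56

∂P/∂x = 4x + 4v + 7 = 0 and ∂P/∂v = 4x - 10v = 0, so (x, v) = (-5/4, -1/2).
The Hessian has P_{xx} = 4, P_{vv} = -10, P_{xv} = 4, giving D = -56 < 0, so the point is a saddle point.
D = (4)·(-10) − (4)^2 = -56.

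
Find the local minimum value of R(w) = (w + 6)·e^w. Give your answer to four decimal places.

-0.0009

Differentiating with the product rule gives R'(w) = (w + 7)·e^w. Since e^w > 0, the only critical point is w = -7.
R''(-7) has the same sign as 1 > 0, so this is a local minimum.
R(-7) = (-1)·e^(-7) ≈ -0.0009.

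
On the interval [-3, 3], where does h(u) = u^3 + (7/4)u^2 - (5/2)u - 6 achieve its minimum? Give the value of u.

h'(u) = 3u^2 + (7/2)u - 5/2, which vanishes at u = -5/3 and u = 1/2.
Candidates: h(-3) = -39/4,  h(-5/3) = -173/108,  h(1/2) = -107/16,  h(3) = 117/4.
The minimum over the interval is -39/4, attained at u = -3.

-3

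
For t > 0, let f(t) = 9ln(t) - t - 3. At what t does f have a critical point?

f'(t) = 9/t − 1 = 0 gives t = 9.
f''(t) = -9/t², which is negative for t > 0, so this is a local maximum.
f(9) = 9·ln(9) - 9 - 3 ≈ 7.7750.

9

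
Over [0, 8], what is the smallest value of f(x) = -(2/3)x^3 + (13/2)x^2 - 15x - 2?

-142/3

f'(x) = -2x^2 + 13x - 15, which vanishes at x = 3/2 and x = 5.
Compare values at every candidate in [0, 8]: f(0) = -2, f(3/2) = -97/8, f(5) = 13/6, f(8) = -142/3.
Hence the absolute minimum is -142/3 at x = 8.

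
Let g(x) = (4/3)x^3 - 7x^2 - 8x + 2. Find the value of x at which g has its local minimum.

4

Critical points: g'(x) = 4x^2 - 14x - 8 vanishes at x = -1/2, 4.
Second-derivative test with g''(x) = 8x - 14: g''(-1/2) = -18 < 0 ⇒ local maximum; g''(4) = 18 > 0 ⇒ local minimum.
Thus g has its local minimum at x = 4, with value -170/3.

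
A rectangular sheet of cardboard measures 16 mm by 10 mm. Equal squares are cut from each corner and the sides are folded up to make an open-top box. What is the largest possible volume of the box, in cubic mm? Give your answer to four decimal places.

144.0000

With cut size x, the volume is V(x) = x(16 − 2x)(10 − 2x) for 0 < x < 5.
V'(x) = 12x^2 − 104x + 160. Setting V'(x) = 0 gives x ≈ 2.0000 (the root in (0, 5)).
V''(x) = 24x − 104 is negative there, so this is the maximum; V ≈ 144.0000.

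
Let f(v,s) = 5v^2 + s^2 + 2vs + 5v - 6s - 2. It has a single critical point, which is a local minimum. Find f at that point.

-297/16

∂f/∂v = 10v + 2s + 5 = 0 and ∂f/∂s = 2v + 2s - 6 = 0, so (v, s) = (-11/8, 35/8).
The Hessian has f_{vv} = 10, f_{ss} = 2, f_{vs} = 2, giving D = 16 > 0 with f_{vv} > 0, so the point is a local minimum.
f(-11/8, 35/8) = -297/16.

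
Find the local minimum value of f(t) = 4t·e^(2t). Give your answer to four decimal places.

-0.7358

Differentiating with the product rule gives f'(t) = (8t + 4)·e^(2t). Since e^(2t) > 0, the only critical point is t = -1/2.
f''(-1/2) has the same sign as 8 > 0, so this is a local minimum.
f(-1/2) = (-2)·e^(-1) ≈ -0.7358.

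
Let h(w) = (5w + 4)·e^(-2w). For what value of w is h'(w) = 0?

h'(w) = 5·e^(-2w) + (5w + 4)·(-2)·e^(-2w) = (-10w - 3)·e^(-2w). Since e^(-2w) > 0, the only critical point is w = -3/10.
h''(-3/10) has the same sign as -10 < 0, so this is a local maximum.
h(-3/10) = (5/2)·e^(3/5) ≈ 4.5553.

-3/10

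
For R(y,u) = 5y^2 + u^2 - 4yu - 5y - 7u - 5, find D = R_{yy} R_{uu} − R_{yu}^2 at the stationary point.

4

∂R/∂y = 10y - 4u - 5 = 0 and ∂R/∂u = -4y + 2u - 7 = 0, so (y, u) = (19/2, 45/2).
The Hessian has R_{yy} = 10, R_{uu} = 2, R_{yu} = -4, giving D = 4 > 0 with R_{yy} > 0, so the point is a local minimum.
D = (10)·(2) − (-4)^2 = 4.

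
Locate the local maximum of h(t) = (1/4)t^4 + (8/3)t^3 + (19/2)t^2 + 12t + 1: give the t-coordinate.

h'(t) = t^3 + 8t^2 + 19t + 12. Setting h'(t) = 0 gives t ∈ {-4, -3, -1}.
Second-derivative test with h''(t) = 3t^2 + 16t + 19: h''(-4) = 3 > 0 ⇒ local minimum; h''(-3) = -2 < 0 ⇒ local maximum; h''(-1) = 6 > 0 ⇒ local minimum.
The local maximum is h(-3) = -5/4.

-3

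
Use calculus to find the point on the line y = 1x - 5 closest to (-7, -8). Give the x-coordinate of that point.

Minimize D(x)^2 = (x + 7)^2 + (x + 3)^2.
d/dx[D^2] = 2(x + 7) + 2·1·(x + 3) = 0 ⇒ x = -5.
Then y = -10 and the distance is √(8) ≈ 2.8284.

-5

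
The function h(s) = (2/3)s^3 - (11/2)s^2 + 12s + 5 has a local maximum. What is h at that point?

103/8

Critical points: h'(s) = 2s^2 - 11s + 12 vanishes at s = 3/2, 4.
h''(s) = 4s - 11. h''(3/2) = -5 < 0 ⇒ local maximum; h''(4) = 5 > 0 ⇒ local minimum.
Thus h has its local maximum at s = 3/2, with value 103/8.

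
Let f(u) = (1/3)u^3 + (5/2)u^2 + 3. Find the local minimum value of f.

f'(u) = u^2 + 5u = 0 at u = -5, 0.
f''(u) = 2u + 5. f''(-5) = -5 < 0 ⇒ local maximum; f''(0) = 5 > 0 ⇒ local minimum.
Thus f has its local minimum at u = 0, with value 3.

3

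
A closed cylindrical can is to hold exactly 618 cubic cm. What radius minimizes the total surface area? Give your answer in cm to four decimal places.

4.6160

With radius r and height h, πr²h = 618 so h = 618/(πr²), and S(r) = 2πr² + 2πrh = 2πr² + 2·618/r.
S'(r) = 4πr − 2·618/r² = 0 ⇒ r³ = 618/(2π), so r ≈ 4.6160 and h = 2r ≈ 9.2321.
S''(r) = 4π + 4·618/r³ > 0, so this is the minimum; S ≈ 401.6430.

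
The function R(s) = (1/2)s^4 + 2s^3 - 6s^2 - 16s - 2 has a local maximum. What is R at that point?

Critical points: R'(s) = 2s^3 + 6s^2 - 12s - 16 vanishes at s = -4, -1, 2.
Second-derivative test with R''(s) = 6s^2 + 12s - 12: R''(-4) = 36 > 0 ⇒ local minimum; R''(-1) = -18 < 0 ⇒ local maximum; R''(2) = 36 > 0 ⇒ local minimum.
Thus R has its local maximum at s = -1, with value 13/2.

13/2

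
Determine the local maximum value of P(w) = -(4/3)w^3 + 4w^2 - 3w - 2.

-2

Critical points: P'(w) = -4w^2 + 8w - 3 vanishes at w = 1/2, 3/2.
P''(w) = -8w + 8. P''(1/2) = 4 > 0 ⇒ local minimum; P''(3/2) = -4 < 0 ⇒ local maximum.
The local maximum is P(3/2) = -2.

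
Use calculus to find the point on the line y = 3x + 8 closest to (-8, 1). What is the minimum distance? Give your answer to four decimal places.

Minimize D(x)^2 = (x + 8)^2 + (3x + 7)^2.
d/dx[D^2] = 2(x + 8) + 2·3·(3x + 7) = 0 ⇒ x = -29/10.
Then y = -7/10 and the distance is √(289/10) ≈ 5.3759.

5.3759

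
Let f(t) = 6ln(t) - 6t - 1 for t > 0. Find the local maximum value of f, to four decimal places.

f'(t) = 6/t − 6 = 0 gives t = 1.
f''(t) = -6/t², which is negative for t > 0, so this is a local maximum.
f(1) = 6·ln(1) - 6 - 1 ≈ -7.0000.

-7.0000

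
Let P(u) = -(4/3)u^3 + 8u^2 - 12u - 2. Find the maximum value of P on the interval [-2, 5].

194/3

P'(u) = -4u^2 + 16u - 12, which vanishes at u = 1 and u = 3.
Compare values at every candidate in [-2, 5]: P(-2) = 194/3; P(1) = -22/3; P(3) = -2; P(5) = -86/3.
So the maximum is P(-2) = 194/3.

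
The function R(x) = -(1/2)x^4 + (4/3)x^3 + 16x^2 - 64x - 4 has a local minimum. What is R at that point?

-196/3

R'(x) = -2x^3 + 4x^2 + 32x - 64 = 0 at x = -4, 2, 4.
Second-derivative test with R''(x) = -6x^2 + 8x + 32: R''(-4) = -96 < 0 ⇒ local maximum; R''(2) = 24 > 0 ⇒ local minimum; R''(4) = -32 < 0 ⇒ local maximum.
So the local minimum value is R(2) = -196/3.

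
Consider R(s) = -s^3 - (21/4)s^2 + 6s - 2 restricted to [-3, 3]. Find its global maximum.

The derivative is -3s^2 - (21/2)s + 6, whose only zero in [-3, 3] is s = 1/2.
Candidates: R(-3) = -161/4,  R(1/2) = -7/16,  R(3) = -233/4.
So the maximum is R(1/2) = -7/16.

-7/16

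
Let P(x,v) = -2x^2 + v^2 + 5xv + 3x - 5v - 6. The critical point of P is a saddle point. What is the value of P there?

∂P/∂x = -4x + 5v + 3 = 0 and ∂P/∂v = 5x + 2v - 5 = 0, so (x, v) = (31/33, 5/33).
The Hessian has P_{xx} = -4, P_{vv} = 2, P_{xv} = 5, giving D = -33 < 0, so the point is a saddle point.
P(31/33, 5/33) = -164/33.

-164/33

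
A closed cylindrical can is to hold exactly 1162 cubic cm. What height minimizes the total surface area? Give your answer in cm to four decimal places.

With radius r and height h, πr²h = 1162 so h = 1162/(πr²), and S(r) = 2πr² + 2πrh = 2πr² + 2·1162/r.
S'(r) = 4πr − 2·1162/r² = 0 ⇒ r³ = 1162/(2π), so r ≈ 5.6974 and h = 2r ≈ 11.3948.
S''(r) = 4π + 4·1162/r³ > 0, so this is the minimum; S ≈ 611.8599.

11.3948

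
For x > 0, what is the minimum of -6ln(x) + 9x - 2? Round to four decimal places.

g'(x) = -6/x + 9 = 0 gives x = 2/3.
g''(x) = 6/x², which is positive for x > 0, so this is a local minimum.
g(2/3) = -6·ln(2/3) + 6 - 2 ≈ 6.4328.

6.4328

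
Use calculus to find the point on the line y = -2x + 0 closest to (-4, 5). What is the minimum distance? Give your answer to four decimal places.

1.3416

Minimize D(x)^2 = (x + 4)^2 + (-2x - 5)^2.
d/dx[D^2] = 2(x + 4) + 2·(-2)·(-2x - 5) = 0 ⇒ x = -14/5.
Then y = 28/5 and the distance is √(9/5) ≈ 1.3416.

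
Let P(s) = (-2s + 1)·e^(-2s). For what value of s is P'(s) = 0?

1

By the product rule, P'(s) = (4s - 4)·e^(-2s). Since e^(-2s) > 0, the only critical point is s = 1.
P''(1) has the same sign as 4 > 0, so this is a local minimum.
P(1) = (-1)·e^(-2) ≈ -0.1353.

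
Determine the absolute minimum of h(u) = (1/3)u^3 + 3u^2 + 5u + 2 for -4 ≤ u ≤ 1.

Differentiating, h'(u) = u^2 + 6u + 5; whose only zero in [-4, 1] is u = -1.
Compare values at every candidate in [-4, 1]: h(-4) = 26/3, h(-1) = -1/3, h(1) = 31/3.
Hence the absolute minimum is -1/3 at u = -1.

-1/3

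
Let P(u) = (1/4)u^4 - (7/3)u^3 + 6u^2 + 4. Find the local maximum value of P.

61/4

P'(u) = u^3 - 7u^2 + 12u = 0 at u = 0, 3, 4.
Second-derivative test with P''(u) = 3u^2 - 14u + 12: P''(0) = 12 > 0 ⇒ local minimum; P''(3) = -3 < 0 ⇒ local maximum; P''(4) = 4 > 0 ⇒ local minimum.
The local maximum is P(3) = 61/4.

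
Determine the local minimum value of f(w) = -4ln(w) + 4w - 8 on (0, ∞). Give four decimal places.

-4.0000

f'(w) = -4/w + 4 = 0 gives w = 1.
f''(w) = 4/w², which is positive for w > 0, so this is a local minimum.
f(1) = -4·ln(1) + 4 - 8 ≈ -4.0000.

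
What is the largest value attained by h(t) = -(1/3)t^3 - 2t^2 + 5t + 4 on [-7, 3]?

20/3

The derivative is -t^2 - 4t + 5, which vanishes at t = -5 and t = 1.
Candidates: h(-7) = -44/3, h(-5) = -88/3, h(1) = 20/3, h(3) = -8.
So the maximum is h(1) = 20/3.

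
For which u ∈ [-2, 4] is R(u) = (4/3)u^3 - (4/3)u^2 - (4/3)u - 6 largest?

4

R'(u) = 4u^2 - (8/3)u - 4/3, which vanishes at u = -1/3 and u = 1.
Candidates: R(-2) = -58/3,  R(-1/3) = -466/81,  R(1) = -22/3,  R(4) = 158/3.
The maximum over the interval is 158/3, attained at u = 4.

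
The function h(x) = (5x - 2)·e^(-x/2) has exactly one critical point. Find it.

By the product rule, h'(x) = (-(5/2)x + 6)·e^(-x/2). Since e^(-x/2) > 0, the only critical point is x = 12/5.
h''(12/5) has the same sign as -5/2 < 0, so this is a local maximum.
h(12/5) = (10)·e^(-6/5) ≈ 3.0119.

12/5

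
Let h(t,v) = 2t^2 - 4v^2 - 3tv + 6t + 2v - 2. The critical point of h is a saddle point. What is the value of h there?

-182/41

∂h/∂t = 4t - 3v + 6 = 0 and ∂h/∂v = -3t - 8v + 2 = 0, so (t, v) = (-42/41, 26/41).
The Hessian has h_{tt} = 4, h_{vv} = -8, h_{tv} = -3, giving D = -41 < 0, so the point is a saddle point.
h(-42/41, 26/41) = -182/41.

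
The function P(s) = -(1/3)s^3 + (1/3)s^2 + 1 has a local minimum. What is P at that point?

Critical points: P'(s) = -s^2 + (2/3)s vanishes at s = 0, 2/3.
Second-derivative test with P''(s) = -2s + 2/3: P''(0) = 2/3 > 0 ⇒ local minimum; P''(2/3) = -2/3 < 0 ⇒ local maximum.
So the local minimum value is P(0) = 1.

1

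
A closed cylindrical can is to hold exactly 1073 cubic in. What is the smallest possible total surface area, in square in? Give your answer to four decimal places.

580.2044

With radius r and height h, πr²h = 1073 so h = 1073/(πr²), and S(r) = 2πr² + 2πrh = 2πr² + 2·1073/r.
S'(r) = 4πr − 2·1073/r² = 0 ⇒ r³ = 1073/(2π), so r ≈ 5.5480 and h = 2r ≈ 11.0961.
S''(r) = 4π + 4·1073/r³ > 0, so this is the minimum; S ≈ 580.2044.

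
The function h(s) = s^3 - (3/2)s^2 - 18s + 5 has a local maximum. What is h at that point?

27

h'(s) = 3s^2 - 3s - 18. Setting h'(s) = 0 gives s ∈ {-2, 3}.
h''(s) = 6s - 3. h''(-2) = -15 < 0 ⇒ local maximum; h''(3) = 15 > 0 ⇒ local minimum.
Thus h has its local maximum at s = -2, with value 27.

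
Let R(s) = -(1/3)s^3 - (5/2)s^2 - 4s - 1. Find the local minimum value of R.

-11/3

R'(s) = -s^2 - 5s - 4 = 0 at s = -4, -1.
Since R''(s) = -2s - 5, we get R''(-4) = 3 > 0 ⇒ local minimum; R''(-1) = -3 < 0 ⇒ local maximum.
Thus R has its local minimum at s = -4, with value -11/3.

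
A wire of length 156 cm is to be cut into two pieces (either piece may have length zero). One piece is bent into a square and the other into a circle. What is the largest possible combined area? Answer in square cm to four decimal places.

Let x be the length used for the square. Square side x/4; circle radius (156−x)/(2π).
A(x) = (x/4)² + π·((156−x)/(2π))² = x²/16 + (156−x)²/(4π) for 0 ≤ x ≤ 156. A'(x) = x/8 − (156−x)/(2π) = 0 gives x = 4·156/(π+4) ≈ 87.3755.
A'' > 0, so the interior critical point is a minimum; the maximum is at an endpoint. A(0) = 1936.5973 and A(156) = 1521.0000, so the largest area is 1936.5973.

1936.5973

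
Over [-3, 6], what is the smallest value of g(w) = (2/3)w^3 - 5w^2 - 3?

-66

g'(w) = 2w^2 - 10w, which vanishes at w = 0 and w = 5.
Evaluating at the critical points and endpoints: g(-3) = -66,  g(0) = -3,  g(5) = -134/3,  g(6) = -39.
So the minimum is g(-3) = -66.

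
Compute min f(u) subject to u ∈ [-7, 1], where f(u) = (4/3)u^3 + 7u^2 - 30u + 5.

-50/3

The derivative is 4u^2 + 14u - 30, whose only zero in [-7, 1] is u = -5.
Candidates: f(-7) = 302/3, f(-5) = 490/3, f(1) = -50/3.
Hence the absolute minimum is -50/3 at u = 1.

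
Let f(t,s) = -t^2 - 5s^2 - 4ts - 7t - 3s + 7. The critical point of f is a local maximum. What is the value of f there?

∂f/∂t = -2t - 4s - 7 = 0 and ∂f/∂s = -4t - 10s - 3 = 0, so (t, s) = (-29/2, 11/2).
The Hessian has f_{tt} = -2, f_{ss} = -10, f_{ts} = -4, giving D = 4 > 0 with f_{tt} < 0, so the point is a local maximum.
f(-29/2, 11/2) = 99/2.

99/2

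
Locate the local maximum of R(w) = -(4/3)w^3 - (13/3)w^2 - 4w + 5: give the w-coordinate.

-2/3

Critical points: R'(w) = -4w^2 - (26/3)w - 4 vanishes at w = -3/2, -2/3.
R''(w) = -8w - 26/3. R''(-3/2) = 10/3 > 0 ⇒ local minimum; R''(-2/3) = -10/3 < 0 ⇒ local maximum.
So the local maximum value is R(-2/3) = 497/81.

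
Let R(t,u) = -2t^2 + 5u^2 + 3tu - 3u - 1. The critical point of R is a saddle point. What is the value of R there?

∂R/∂t = -4t + 3u = 0 and ∂R/∂u = 3t + 10u - 3 = 0, so (t, u) = (9/49, 12/49).
The Hessian has R_{tt} = -4, R_{uu} = 10, R_{tu} = 3, giving D = -49 < 0, so the point is a saddle point.
R(9/49, 12/49) = -67/49.

-67/49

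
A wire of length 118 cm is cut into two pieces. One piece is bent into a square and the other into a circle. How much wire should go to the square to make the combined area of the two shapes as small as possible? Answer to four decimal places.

66.0917

Let x be the length used for the square. Square side x/4; circle radius (118−x)/(2π).
A(x) = (x/4)² + π·((118−x)/(2π))² = x²/16 + (118−x)²/(4π) for 0 ≤ x ≤ 118. A'(x) = x/8 − (118−x)/(2π) = 0 gives x = 4·118/(π+4) ≈ 66.0917.
A'' = 1/8 + 1/(2π) > 0, so this gives the minimum combined area; x ≈ 66.0917 cm to the square.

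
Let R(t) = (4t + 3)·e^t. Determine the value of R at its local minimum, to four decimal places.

Differentiating with the product rule gives R'(t) = (4t + 7)·e^t. Since e^t > 0, the only critical point is t = -7/4.
R''(-7/4) has the same sign as 4 > 0, so this is a local minimum.
R(-7/4) = (-4)·e^(-7/4) ≈ -0.6951.

-0.6951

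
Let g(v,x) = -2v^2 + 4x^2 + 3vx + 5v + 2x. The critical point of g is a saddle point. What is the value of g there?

62/41

∂g/∂v = -4v + 3x + 5 = 0 and ∂g/∂x = 3v + 8x + 2 = 0, so (v, x) = (34/41, -23/41).
The Hessian has g_{vv} = -4, g_{xx} = 8, g_{vx} = 3, giving D = -41 < 0, so the point is a saddle point.
g(34/41, -23/41) = 62/41.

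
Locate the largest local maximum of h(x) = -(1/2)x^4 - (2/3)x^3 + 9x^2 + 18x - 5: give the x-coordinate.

3

h'(x) = -2x^3 - 2x^2 + 18x + 18. Setting h'(x) = 0 gives x ∈ {-3, -1, 3}.
Since h''(x) = -6x^2 - 4x + 18, we get h''(-3) = -24 < 0 ⇒ local maximum; h''(-1) = 16 > 0 ⇒ local minimum; h''(3) = -48 < 0 ⇒ local maximum.
Thus h has its largest local maximum at x = 3, with value 143/2.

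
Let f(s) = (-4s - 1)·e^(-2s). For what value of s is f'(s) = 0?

1/4

f'(s) = (-4)·e^(-2s) + (-4s - 1)·(-2)·e^(-2s) = (8s - 2)·e^(-2s). Since e^(-2s) > 0, the only critical point is s = 1/4.
f''(1/4) has the same sign as 8 > 0, so this is a local minimum.
f(1/4) = (-2)·e^(-1/2) ≈ -1.2131.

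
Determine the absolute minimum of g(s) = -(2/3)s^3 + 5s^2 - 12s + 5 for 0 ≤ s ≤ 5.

The derivative is -2s^2 + 10s - 12, which vanishes at s = 2 and s = 3.
Evaluating at the critical points and endpoints: g(0) = 5,  g(2) = -13/3,  g(3) = -4,  g(5) = -40/3.
So the minimum is g(5) = -40/3.

-40/3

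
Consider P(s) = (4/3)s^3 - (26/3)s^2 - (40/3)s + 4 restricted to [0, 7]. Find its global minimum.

P'(s) = 4s^2 - (52/3)s - 40/3, whose only zero in [0, 7] is s = 5.
Compare values at every candidate in [0, 7]: P(0) = 4,  P(5) = -338/3,  P(7) = -170/3.
The minimum over the interval is -338/3, attained at s = 5.

-338/3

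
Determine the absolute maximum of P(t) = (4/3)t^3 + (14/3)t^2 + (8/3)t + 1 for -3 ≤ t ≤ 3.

87

Differentiating, P'(t) = 4t^2 + (28/3)t + 8/3; which vanishes at t = -2 and t = -1/3.
Evaluating at the critical points and endpoints: P(-3) = -1; P(-2) = 11/3; P(-1/3) = 47/81; P(3) = 87.
So the maximum is P(3) = 87.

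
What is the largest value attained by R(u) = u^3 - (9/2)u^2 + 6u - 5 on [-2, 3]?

Differentiating, R'(u) = 3u^2 - 9u + 6; which vanishes at u = 1 and u = 2.
Candidates: R(-2) = -43; R(1) = -5/2; R(2) = -3; R(3) = -1/2.
The maximum over the interval is -1/2, attained at u = 3.

-1/2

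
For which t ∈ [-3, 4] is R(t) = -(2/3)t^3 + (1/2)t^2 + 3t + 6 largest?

-3

Differentiating, R'(t) = -2t^2 + t + 3; which vanishes at t = -1 and t = 3/2.
Compare values at every candidate in [-3, 4]: R(-3) = 39/2, R(-1) = 25/6, R(3/2) = 75/8, R(4) = -50/3.
Hence the absolute maximum is 39/2 at t = -3.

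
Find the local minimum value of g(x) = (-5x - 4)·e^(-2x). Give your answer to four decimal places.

By the product rule, g'(x) = (10x + 3)·e^(-2x). Since e^(-2x) > 0, the only critical point is x = -3/10.
g''(-3/10) has the same sign as 10 > 0, so this is a local minimum.
g(-3/10) = (-5/2)·e^(3/5) ≈ -4.5553.

-4.5553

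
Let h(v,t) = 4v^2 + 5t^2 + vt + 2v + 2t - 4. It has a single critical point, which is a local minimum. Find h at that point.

∂h/∂v = 8v + t + 2 = 0 and ∂h/∂t = v + 10t + 2 = 0, so (v, t) = (-18/79, -14/79).
The Hessian has h_{vv} = 8, h_{tt} = 10, h_{vt} = 1, giving D = 79 > 0 with h_{vv} > 0, so the point is a local minimum.
h(-18/79, -14/79) = -348/79.

-348/79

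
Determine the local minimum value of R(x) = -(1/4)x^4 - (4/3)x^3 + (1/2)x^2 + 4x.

Critical points: R'(x) = -x^3 - 4x^2 + x + 4 vanishes at x = -4, -1, 1.
Second-derivative test with R''(x) = -3x^2 - 8x + 1: R''(-4) = -15 < 0 ⇒ local maximum; R''(-1) = 6 > 0 ⇒ local minimum; R''(1) = -10 < 0 ⇒ local maximum.
The local minimum is R(-1) = -29/12.

-29/12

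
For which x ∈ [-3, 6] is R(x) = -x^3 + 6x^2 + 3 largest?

Differentiating, R'(x) = -3x^2 + 12x; which vanishes at x = 0 and x = 4.
Compare values at every candidate in [-3, 6]: R(-3) = 84, R(0) = 3, R(4) = 35, R(6) = 3.
Hence the absolute maximum is 84 at x = -3.

-3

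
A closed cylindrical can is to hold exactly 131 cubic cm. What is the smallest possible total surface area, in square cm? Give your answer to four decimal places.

142.7892

With radius r and height h, πr²h = 131 so h = 131/(πr²), and S(r) = 2πr² + 2πrh = 2πr² + 2·131/r.
S'(r) = 4πr − 2·131/r² = 0 ⇒ r³ = 131/(2π), so r ≈ 2.7523 and h = 2r ≈ 5.5046.
S''(r) = 4π + 4·131/r³ > 0, so this is the minimum; S ≈ 142.7892.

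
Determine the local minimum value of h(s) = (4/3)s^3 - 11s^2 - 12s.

h'(s) = 4s^2 - 22s - 12 = 0 at s = -1/2, 6.
h''(s) = 8s - 22. h''(-1/2) = -26 < 0 ⇒ local maximum; h''(6) = 26 > 0 ⇒ local minimum.
Thus h has its local minimum at s = 6, with value -180.

-180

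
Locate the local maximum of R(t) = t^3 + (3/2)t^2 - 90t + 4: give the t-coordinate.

R'(t) = 3t^2 + 3t - 90. Setting R'(t) = 0 gives t ∈ {-6, 5}.
Second-derivative test with R''(t) = 6t + 3: R''(-6) = -33 < 0 ⇒ local maximum; R''(5) = 33 > 0 ⇒ local minimum.
So the local maximum value is R(-6) = 382.

-6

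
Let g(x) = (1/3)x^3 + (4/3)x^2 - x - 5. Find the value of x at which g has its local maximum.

-3

g'(x) = x^2 + (8/3)x - 1 = 0 at x = -3, 1/3.
Second-derivative test with g''(x) = 2x + 8/3: g''(-3) = -10/3 < 0 ⇒ local maximum; g''(1/3) = 10/3 > 0 ⇒ local minimum.
So the local maximum value is g(-3) = 1.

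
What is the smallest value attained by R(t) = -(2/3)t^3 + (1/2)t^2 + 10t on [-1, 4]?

-53/6

The derivative is -2t^2 + t + 10, whose only zero in [-1, 4] is t = 5/2.
Evaluating at the critical points and endpoints: R(-1) = -53/6; R(5/2) = 425/24; R(4) = 16/3.
Hence the absolute minimum is -53/6 at t = -1.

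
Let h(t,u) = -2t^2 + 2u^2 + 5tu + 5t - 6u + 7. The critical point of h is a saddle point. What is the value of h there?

∂h/∂t = -4t + 5u + 5 = 0 and ∂h/∂u = 5t + 4u - 6 = 0, so (t, u) = (50/41, -1/41).
The Hessian has h_{tt} = -4, h_{uu} = 4, h_{tu} = 5, giving D = -41 < 0, so the point is a saddle point.
h(50/41, -1/41) = 415/41.

415/41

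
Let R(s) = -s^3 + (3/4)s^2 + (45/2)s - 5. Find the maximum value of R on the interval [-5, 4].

169/4

The derivative is -3s^2 + (3/2)s + 45/2, which vanishes at s = -5/2 and s = 3.
Compare values at every candidate in [-5, 4]: R(-5) = 105/4, R(-5/2) = -655/16, R(3) = 169/4, R(4) = 33.
Hence the absolute maximum is 169/4 at s = 3.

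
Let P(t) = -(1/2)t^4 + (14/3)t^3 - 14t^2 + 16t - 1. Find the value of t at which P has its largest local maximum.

4

P'(t) = -2t^3 + 14t^2 - 28t + 16 = 0 at t = 1, 2, 4.
Since P''(t) = -6t^2 + 28t - 28, we get P''(1) = -6 < 0 ⇒ local maximum; P''(2) = 4 > 0 ⇒ local minimum; P''(4) = -12 < 0 ⇒ local maximum.
Thus P has its largest local maximum at t = 4, with value 29/3.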